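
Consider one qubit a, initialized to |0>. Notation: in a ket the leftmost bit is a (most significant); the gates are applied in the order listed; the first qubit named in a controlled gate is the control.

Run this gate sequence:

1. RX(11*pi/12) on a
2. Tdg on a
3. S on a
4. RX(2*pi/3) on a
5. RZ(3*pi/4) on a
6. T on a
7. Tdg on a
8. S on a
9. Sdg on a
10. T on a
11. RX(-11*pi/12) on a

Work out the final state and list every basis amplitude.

The resulting statevector has amplitude (-1 + sqrt(2) + exp(I*pi/4) + sqrt(2)*exp(I*pi/4))*exp(5*I*pi/8)/4 on |0>, sqrt(3)*exp(-5*I*pi/8)/4 + 3*sqrt(1/2 - sqrt(2)/4)*sqrt(sqrt(2)/4 + 1/2)*exp(-5*I*pi/8)/4 + sqrt(6)*exp(-5*I*pi/8)/16 + 3*I*sqrt(1/2 - sqrt(2)/4)*sqrt(sqrt(2)/4 + 1/2)*exp(5*I*pi/8)/4 - sqrt(1/2 - sqrt(2)/4)*sqrt(sqrt(2)/4 + 1/2)*exp(3*I*pi/8)/4 + sqrt(6)*I*exp(5*I*pi/8)/16 - I*sqrt(1/2 - sqrt(2)/4)*sqrt(sqrt(2)/4 + 1/2)*exp(-3*I*pi/8)/4 + sqrt(6)*I*exp(-3*I*pi/8)/16 + sqrt(6)*exp(3*I*pi/8)/16 - sqrt(3)*I*exp(5*I*pi/8)/4 on |1>.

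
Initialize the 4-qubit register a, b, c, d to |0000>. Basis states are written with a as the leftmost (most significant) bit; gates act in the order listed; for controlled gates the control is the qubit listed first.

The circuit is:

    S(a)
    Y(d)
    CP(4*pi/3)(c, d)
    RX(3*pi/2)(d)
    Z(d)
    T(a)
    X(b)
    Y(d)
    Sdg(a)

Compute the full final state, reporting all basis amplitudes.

The resulting statevector has amplitude sqrt(2)/2 on |0100>, sqrt(2)*I/2 on |0101>, and 0 on every other basis state.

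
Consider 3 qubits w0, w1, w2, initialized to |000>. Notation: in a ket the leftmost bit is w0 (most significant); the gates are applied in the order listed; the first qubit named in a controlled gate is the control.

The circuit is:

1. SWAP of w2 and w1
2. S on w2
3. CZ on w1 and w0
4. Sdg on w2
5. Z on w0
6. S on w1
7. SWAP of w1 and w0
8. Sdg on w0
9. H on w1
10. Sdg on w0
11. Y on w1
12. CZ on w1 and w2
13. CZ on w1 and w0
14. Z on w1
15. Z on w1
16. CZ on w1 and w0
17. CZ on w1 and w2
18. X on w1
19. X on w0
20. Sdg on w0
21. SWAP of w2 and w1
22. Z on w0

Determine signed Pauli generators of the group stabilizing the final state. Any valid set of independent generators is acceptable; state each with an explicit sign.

The final state is stabilized by the group generated by -IIX, -ZII, +IZI; other independent generating sets are equally valid. Key observation: the block from step 12 through step 17 cancels to the identity and can be dropped.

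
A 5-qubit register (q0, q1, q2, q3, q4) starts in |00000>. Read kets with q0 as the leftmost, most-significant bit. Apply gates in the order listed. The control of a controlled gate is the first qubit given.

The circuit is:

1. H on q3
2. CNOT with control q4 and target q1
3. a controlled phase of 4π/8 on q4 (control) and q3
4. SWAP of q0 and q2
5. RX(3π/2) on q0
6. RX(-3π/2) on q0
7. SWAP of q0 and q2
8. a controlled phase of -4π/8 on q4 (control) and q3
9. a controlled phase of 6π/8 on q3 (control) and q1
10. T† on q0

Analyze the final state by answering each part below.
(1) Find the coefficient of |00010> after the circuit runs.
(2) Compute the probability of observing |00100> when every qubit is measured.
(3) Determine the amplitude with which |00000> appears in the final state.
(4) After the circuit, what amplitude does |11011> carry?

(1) |00010> carries amplitude sqrt(2)/2 in the final state. Key observation: the block from step 3 through step 8 cancels to the identity and can be dropped.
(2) Outcome |00100> occurs with probability 0.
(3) The amplitude on |00000> is sqrt(2)/2.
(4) The amplitude on |11011> is 0.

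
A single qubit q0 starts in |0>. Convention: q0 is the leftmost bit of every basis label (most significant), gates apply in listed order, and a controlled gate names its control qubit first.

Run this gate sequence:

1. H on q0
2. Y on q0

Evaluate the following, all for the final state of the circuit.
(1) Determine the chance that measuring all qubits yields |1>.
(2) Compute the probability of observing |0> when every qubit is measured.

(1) Outcome |1> occurs with probability 1/2.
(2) The probability of measuring |0> is 1/2.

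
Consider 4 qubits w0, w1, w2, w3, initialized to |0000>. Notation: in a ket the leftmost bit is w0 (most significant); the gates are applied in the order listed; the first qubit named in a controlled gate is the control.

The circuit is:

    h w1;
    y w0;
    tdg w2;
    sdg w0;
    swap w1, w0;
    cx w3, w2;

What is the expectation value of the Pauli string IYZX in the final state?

The observable IYZX averages to 0.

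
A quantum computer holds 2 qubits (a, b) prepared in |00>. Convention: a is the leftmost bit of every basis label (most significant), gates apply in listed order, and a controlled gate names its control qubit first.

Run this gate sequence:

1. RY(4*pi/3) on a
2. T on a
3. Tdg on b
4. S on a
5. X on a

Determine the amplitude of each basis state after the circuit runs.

The final amplitudes are sqrt(3)*exp(3*I*pi/4)/2 on |00>, 0 on |01>, -1/2 on |10>, 0 on |11>.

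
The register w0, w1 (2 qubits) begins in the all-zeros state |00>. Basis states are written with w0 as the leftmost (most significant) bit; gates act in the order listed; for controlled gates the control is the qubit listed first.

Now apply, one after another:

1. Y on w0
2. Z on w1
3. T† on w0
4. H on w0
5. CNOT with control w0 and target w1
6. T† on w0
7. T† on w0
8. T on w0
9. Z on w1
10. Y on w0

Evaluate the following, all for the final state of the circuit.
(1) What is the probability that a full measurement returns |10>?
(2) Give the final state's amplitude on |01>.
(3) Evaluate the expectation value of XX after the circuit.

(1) A full measurement returns |10> with probability 1/2.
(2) |01> carries amplitude -sqrt(2)*I/2 in the final state.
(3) The expectation value of XX is -sqrt(2)/2.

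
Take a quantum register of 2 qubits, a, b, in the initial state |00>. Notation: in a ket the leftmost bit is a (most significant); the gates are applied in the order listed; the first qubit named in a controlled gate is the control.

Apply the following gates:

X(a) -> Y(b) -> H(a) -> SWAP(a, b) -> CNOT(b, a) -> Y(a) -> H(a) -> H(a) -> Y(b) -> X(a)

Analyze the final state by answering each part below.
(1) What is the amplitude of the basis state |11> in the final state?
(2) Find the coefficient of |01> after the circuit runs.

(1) |11> carries amplitude sqrt(2)*I/2 in the final state.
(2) The final state's coefficient on |01> equals 0.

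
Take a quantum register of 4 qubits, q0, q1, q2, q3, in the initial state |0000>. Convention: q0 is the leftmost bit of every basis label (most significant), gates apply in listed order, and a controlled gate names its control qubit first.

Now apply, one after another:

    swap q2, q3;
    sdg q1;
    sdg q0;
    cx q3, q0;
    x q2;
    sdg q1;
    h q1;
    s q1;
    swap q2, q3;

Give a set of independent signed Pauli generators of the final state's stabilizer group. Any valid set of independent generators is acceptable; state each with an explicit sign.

The final state is stabilized by the group generated by +IYII, +ZIII, +IIZI, -IIIZ; other independent generating sets are equally valid.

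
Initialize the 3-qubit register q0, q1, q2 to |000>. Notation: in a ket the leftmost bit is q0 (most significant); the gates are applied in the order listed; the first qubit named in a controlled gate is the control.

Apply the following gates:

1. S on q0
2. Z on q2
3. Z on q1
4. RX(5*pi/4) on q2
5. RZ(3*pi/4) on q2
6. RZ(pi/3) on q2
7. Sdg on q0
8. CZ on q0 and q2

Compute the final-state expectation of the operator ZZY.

The observable ZZY averages to -sqrt(3)/4 - 1/4.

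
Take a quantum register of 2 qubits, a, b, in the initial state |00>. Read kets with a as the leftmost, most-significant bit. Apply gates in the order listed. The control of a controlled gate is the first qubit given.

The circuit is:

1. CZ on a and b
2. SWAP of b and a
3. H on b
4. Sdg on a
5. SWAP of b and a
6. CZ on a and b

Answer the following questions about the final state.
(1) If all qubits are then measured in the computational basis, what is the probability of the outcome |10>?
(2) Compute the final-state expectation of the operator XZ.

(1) A full measurement returns |10> with probability 1/2.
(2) The observable XZ averages to 1.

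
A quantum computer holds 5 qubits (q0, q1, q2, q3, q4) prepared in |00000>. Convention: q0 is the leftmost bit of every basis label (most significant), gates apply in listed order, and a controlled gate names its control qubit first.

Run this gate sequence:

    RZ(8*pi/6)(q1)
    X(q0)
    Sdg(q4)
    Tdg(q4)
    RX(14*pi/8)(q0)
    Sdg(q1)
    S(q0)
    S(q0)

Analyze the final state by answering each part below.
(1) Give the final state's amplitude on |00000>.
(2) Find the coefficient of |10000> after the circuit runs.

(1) The amplitude on |00000> is sqrt(2 - sqrt(2))*exp(5*I*pi/6)/2.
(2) The final state's coefficient on |10000> equals -sqrt(sqrt(2) + 2)*exp(I*pi/3)/2.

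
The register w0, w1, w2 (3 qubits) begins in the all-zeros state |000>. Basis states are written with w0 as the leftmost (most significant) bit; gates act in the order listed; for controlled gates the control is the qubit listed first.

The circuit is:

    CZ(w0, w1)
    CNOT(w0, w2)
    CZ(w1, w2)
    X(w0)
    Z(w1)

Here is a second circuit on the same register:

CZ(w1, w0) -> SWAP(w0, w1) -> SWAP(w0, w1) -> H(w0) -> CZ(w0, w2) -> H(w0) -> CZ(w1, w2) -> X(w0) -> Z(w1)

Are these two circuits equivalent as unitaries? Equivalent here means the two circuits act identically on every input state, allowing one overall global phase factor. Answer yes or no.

No: there is an input state on which the two circuits produce genuinely different outputs (not merely differing by a phase).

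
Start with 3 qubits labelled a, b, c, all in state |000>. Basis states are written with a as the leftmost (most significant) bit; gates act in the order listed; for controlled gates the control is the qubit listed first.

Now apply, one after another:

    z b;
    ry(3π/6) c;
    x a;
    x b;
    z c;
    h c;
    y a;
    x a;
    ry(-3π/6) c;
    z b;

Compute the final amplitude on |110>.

|110> carries amplitude sqrt(2)*I/2 in the final state.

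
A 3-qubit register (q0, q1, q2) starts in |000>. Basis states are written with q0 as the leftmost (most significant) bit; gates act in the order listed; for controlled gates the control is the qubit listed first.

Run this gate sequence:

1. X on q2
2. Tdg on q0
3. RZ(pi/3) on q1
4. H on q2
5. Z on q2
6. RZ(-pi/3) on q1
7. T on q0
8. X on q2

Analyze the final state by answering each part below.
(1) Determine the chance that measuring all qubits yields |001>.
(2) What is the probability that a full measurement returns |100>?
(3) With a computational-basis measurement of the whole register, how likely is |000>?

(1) A full measurement returns |001> with probability 1/2.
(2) Outcome |100> occurs with probability 0.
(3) A full measurement returns |000> with probability 1/2.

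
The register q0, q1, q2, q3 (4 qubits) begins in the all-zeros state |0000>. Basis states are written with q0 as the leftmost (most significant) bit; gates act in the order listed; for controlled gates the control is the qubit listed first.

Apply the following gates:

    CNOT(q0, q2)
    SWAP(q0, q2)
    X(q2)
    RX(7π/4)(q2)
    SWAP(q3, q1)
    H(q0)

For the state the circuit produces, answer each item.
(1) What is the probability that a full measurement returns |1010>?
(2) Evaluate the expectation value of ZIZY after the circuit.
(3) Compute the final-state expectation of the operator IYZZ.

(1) Outcome |1010> occurs with probability sqrt(2)/8 + 1/4.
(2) The observable ZIZY averages to 0.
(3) The observable IYZZ averages to 0.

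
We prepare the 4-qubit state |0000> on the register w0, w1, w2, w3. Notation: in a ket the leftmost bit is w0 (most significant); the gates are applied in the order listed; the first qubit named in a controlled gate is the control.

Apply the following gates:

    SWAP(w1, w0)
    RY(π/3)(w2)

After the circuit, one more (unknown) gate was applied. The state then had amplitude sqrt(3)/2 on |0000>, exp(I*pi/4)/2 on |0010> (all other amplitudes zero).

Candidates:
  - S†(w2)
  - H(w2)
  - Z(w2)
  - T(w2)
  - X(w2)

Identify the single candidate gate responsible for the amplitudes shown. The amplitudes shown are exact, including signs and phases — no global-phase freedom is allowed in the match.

It was T(w2) that produced the state shown.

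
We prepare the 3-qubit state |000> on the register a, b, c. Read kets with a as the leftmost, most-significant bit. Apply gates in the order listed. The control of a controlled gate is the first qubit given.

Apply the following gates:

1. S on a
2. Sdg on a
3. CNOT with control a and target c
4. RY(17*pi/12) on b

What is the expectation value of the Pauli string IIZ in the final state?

In the final state, IIZ has expectation 1. Key observation: the block from step 1 through step 2 cancels to the identity and can be dropped.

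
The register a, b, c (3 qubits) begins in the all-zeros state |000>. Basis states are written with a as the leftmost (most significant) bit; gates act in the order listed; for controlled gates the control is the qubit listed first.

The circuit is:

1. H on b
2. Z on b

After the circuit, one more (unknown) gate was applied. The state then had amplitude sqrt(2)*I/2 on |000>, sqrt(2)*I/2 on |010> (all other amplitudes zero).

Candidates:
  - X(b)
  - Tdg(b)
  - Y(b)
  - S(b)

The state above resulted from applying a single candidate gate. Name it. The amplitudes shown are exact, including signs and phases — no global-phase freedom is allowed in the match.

The unique candidate consistent with the amplitudes is Y(b).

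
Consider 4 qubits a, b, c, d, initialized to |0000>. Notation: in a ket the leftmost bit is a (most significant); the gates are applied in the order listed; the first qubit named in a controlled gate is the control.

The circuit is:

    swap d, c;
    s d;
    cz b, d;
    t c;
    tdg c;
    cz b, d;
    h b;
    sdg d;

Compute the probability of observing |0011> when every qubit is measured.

Outcome |0011> occurs with probability 0. Key observation: the block from step 3 through step 6 cancels to the identity and can be dropped.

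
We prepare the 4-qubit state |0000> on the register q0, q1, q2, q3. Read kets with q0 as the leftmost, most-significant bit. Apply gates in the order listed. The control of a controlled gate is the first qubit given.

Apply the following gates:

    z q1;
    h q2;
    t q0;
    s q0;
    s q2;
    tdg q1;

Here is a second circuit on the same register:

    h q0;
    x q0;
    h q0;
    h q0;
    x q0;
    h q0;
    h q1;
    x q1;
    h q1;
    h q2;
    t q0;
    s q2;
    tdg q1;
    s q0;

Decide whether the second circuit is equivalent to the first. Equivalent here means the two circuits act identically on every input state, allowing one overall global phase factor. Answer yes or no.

Yes, they are equivalent — the unitaries differ by at most a global phase.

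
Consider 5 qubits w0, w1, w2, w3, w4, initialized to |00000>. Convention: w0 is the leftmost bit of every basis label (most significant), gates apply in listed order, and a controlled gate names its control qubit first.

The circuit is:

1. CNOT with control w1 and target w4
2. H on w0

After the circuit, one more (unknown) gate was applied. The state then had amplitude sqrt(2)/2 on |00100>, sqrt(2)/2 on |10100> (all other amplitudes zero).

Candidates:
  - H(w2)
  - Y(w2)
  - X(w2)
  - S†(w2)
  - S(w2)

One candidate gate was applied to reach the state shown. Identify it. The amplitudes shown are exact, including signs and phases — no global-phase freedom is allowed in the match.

It was X(w2) that produced the state shown.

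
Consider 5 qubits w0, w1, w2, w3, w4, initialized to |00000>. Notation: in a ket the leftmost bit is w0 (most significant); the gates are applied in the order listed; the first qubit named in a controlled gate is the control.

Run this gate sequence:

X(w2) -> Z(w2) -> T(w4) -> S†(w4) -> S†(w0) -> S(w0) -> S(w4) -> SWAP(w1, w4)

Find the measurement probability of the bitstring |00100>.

The probability of measuring |00100> is 1. Key observation: steps 4-7 multiply out to the identity, so the circuit reduces to the remaining gates.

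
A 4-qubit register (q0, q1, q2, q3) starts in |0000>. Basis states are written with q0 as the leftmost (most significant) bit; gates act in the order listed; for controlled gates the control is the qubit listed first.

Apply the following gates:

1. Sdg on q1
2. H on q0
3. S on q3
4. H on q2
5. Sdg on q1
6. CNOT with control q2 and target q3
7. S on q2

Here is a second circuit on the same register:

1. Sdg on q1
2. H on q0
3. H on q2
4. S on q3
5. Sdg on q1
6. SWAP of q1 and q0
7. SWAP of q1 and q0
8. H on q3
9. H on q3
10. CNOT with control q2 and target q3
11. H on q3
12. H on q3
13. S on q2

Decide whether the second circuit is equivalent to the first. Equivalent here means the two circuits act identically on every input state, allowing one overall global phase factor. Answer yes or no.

Yes, they are equivalent — the unitaries differ by at most a global phase.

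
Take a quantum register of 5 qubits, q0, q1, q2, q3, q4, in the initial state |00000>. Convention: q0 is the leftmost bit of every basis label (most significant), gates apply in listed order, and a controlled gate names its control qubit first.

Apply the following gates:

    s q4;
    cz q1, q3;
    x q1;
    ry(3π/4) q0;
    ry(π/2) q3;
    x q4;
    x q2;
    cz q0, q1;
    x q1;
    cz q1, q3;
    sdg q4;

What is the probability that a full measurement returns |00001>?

Outcome |00001> occurs with probability 0.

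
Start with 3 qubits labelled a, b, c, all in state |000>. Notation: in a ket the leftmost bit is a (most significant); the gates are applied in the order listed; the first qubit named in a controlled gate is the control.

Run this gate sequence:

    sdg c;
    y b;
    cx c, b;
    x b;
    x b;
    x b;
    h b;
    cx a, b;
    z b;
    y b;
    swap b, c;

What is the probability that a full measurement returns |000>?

Outcome |000> occurs with probability 1/2. Key observation: steps 5-6 multiply out to the identity, so the circuit reduces to the remaining gates.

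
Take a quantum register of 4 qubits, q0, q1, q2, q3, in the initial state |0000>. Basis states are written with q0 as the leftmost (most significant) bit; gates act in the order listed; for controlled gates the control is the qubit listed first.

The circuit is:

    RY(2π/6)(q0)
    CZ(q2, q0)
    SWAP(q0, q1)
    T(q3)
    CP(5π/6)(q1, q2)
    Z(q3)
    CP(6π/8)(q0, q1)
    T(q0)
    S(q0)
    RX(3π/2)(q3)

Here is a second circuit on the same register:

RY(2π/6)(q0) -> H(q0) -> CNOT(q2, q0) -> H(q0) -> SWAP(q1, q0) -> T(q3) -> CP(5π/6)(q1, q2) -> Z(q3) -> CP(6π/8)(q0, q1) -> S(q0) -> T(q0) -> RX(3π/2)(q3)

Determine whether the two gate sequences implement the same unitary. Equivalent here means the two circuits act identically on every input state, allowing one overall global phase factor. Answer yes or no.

Yes: on every input state the two circuits agree up to one overall phase factor.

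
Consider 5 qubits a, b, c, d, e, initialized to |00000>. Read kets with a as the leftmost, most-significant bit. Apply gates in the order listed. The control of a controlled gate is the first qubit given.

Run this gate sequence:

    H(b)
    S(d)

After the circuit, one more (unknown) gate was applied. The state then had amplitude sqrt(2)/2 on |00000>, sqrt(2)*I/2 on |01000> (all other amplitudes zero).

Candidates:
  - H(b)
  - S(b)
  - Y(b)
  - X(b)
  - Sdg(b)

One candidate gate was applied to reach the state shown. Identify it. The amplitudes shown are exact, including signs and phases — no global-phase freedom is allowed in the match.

The unique candidate consistent with the amplitudes is S(b).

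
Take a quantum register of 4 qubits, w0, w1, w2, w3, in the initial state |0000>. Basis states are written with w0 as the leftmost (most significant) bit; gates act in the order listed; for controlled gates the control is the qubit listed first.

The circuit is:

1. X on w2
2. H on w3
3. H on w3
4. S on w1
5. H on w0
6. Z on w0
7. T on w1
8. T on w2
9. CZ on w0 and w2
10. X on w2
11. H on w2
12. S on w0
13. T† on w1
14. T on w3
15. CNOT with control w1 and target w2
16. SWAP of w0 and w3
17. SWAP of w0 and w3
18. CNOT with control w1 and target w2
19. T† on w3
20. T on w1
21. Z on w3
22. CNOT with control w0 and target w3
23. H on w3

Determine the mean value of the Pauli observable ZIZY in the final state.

The observable ZIZY averages to 0. Key observation: gates 13-20 undo each other exactly, leaving only the rest of the circuit to track.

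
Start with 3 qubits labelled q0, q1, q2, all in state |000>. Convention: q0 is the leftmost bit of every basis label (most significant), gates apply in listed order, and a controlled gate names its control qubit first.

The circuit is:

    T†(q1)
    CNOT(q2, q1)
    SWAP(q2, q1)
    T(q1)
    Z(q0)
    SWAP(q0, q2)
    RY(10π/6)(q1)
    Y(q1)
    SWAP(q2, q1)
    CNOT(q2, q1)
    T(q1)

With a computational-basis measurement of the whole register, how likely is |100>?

Outcome |100> occurs with probability 0.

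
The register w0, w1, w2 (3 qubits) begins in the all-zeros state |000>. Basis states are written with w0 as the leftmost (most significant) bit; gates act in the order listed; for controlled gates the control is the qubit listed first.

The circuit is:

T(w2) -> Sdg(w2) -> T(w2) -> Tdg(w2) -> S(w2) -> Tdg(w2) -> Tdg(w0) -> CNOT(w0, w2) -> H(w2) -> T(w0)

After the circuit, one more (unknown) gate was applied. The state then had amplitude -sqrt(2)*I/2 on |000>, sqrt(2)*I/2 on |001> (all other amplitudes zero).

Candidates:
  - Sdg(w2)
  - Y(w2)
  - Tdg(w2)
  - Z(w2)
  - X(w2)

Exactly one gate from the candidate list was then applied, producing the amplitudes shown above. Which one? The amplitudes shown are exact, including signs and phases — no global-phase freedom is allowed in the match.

The unique candidate consistent with the amplitudes is Y(w2). Key observation: steps 1-6 multiply out to the identity, so the circuit reduces to the remaining gates.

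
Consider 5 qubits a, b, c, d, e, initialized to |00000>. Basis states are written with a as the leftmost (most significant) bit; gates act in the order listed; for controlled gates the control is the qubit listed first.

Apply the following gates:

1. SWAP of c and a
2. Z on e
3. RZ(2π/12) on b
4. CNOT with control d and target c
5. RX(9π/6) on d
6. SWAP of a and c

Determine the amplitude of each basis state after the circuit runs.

The resulting statevector has amplitude sqrt(2)*exp(11*I*pi/12)/2 on |00000>, -sqrt(2)*exp(5*I*pi/12)/2 on |00010>, and 0 on every other basis state.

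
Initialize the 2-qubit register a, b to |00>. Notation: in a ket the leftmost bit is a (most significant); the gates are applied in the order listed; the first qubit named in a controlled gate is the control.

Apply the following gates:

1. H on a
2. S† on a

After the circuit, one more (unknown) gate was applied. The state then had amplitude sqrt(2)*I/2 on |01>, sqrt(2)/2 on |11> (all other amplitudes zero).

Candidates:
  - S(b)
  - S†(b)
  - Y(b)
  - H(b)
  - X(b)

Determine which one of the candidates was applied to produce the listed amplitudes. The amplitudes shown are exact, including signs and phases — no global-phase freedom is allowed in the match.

It was Y(b) that produced the state shown.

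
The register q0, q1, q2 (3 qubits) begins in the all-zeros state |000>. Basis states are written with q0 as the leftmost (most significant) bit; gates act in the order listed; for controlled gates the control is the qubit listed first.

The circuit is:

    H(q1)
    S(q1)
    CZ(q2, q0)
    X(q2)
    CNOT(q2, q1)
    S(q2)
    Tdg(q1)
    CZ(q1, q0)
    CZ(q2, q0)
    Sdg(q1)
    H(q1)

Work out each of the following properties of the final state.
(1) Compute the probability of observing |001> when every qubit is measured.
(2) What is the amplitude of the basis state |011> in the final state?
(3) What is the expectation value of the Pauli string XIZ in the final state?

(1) Outcome |001> occurs with probability 1/2 - sqrt(2)/4.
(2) The amplitude on |011> is -1/2 + exp(3*I*pi/4)/2.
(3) In the final state, XIZ has expectation 0.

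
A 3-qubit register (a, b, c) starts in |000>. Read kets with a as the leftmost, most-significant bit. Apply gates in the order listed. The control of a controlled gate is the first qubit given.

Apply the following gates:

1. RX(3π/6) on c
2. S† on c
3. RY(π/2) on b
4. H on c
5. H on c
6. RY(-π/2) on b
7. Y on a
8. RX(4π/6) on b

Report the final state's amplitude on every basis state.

The resulting statevector has amplitude 0 on |000>, 0 on |001>, 0 on |010>, 0 on |011>, sqrt(2)*I/4 on |100>, -sqrt(2)*I/4 on |101>, sqrt(6)/4 on |110>, -sqrt(6)/4 on |111>. Key observation: gates 3-6 undo each other exactly, leaving only the rest of the circuit to track.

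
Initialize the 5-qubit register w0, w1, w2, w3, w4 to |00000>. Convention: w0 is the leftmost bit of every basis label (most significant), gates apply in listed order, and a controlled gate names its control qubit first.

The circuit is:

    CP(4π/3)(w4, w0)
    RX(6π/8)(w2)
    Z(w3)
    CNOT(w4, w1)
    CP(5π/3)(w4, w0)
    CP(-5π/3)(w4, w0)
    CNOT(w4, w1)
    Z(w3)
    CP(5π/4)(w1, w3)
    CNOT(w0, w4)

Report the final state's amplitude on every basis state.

The final amplitudes are sqrt(2 - sqrt(2))/2 on |00000>, -I*sqrt(sqrt(2) + 2)/2 on |00100>, and 0 on every other basis state. Key observation: steps 3-8 multiply out to the identity, so the circuit reduces to the remaining gates.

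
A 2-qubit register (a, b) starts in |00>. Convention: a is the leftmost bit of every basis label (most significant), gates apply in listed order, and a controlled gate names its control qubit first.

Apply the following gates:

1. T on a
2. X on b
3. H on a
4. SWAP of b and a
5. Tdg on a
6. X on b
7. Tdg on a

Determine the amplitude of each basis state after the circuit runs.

The resulting statevector has amplitude 0 on |00>, 0 on |01>, -sqrt(2)*I/2 on |10>, -sqrt(2)*I/2 on |11>.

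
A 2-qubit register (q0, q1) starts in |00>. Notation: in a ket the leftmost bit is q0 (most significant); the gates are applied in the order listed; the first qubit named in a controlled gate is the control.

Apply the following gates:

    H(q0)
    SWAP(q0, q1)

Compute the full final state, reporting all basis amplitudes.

The final amplitudes are sqrt(2)/2 on |00>, sqrt(2)/2 on |01>, 0 on |10>, 0 on |11>.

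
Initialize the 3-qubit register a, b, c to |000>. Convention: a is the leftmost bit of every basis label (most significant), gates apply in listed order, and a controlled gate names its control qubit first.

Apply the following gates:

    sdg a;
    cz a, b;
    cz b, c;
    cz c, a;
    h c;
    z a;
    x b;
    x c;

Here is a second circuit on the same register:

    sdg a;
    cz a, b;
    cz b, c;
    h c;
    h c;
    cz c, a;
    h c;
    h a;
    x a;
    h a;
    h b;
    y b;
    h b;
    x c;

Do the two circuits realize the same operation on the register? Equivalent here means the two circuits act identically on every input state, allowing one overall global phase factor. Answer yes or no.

No — the two circuits implement different unitaries, even allowing a global phase.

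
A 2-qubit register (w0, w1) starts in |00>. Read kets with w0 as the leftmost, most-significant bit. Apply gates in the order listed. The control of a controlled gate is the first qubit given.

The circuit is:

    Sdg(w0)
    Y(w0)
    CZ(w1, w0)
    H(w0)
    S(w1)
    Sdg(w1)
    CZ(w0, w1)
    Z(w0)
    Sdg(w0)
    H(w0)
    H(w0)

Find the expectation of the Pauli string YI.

The expectation value of YI is -1.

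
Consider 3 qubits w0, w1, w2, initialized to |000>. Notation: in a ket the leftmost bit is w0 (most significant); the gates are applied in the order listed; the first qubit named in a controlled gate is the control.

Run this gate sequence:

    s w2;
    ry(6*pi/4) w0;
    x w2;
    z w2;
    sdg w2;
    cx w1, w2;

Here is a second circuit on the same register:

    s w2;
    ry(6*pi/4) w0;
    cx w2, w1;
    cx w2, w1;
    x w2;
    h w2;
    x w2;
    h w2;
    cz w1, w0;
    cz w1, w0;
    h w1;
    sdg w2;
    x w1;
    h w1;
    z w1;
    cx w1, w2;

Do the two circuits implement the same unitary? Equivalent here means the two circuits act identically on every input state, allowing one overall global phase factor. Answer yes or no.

Yes, they are equivalent — the unitaries differ by at most a global phase.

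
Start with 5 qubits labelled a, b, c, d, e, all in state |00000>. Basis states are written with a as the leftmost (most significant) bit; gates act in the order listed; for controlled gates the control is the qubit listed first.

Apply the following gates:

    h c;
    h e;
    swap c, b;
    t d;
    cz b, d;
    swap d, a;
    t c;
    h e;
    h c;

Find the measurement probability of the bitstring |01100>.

A full measurement returns |01100> with probability 1/4.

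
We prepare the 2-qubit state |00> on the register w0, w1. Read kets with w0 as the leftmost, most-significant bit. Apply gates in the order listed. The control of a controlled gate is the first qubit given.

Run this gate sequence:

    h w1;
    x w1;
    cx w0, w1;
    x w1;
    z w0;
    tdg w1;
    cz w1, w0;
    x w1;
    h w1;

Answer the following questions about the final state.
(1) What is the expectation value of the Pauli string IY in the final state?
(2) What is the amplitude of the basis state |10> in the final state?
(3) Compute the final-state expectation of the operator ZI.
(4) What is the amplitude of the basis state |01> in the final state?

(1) The observable IY averages to -sqrt(2)/2.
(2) The amplitude on |10> is 0.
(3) In the final state, ZI has expectation 1.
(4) The final state's coefficient on |01> equals -1/2 - exp(3*I*pi/4)/2.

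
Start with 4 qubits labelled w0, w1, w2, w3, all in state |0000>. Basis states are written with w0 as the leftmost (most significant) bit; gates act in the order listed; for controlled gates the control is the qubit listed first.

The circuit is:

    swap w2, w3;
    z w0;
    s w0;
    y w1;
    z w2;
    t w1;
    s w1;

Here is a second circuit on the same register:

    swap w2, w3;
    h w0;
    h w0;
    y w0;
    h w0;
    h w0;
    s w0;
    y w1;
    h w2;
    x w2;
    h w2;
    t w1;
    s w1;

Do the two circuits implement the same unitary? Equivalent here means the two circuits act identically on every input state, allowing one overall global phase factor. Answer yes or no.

No: there is an input state on which the two circuits produce genuinely different outputs (not merely differing by a phase).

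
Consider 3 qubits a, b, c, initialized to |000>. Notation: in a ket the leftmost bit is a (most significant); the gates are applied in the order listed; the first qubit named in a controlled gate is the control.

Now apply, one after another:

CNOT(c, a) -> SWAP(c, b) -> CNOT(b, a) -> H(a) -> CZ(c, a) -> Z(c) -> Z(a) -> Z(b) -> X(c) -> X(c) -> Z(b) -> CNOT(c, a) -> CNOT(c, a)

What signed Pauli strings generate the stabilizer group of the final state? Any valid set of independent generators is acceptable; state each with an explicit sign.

One valid set of independent stabilizer generators is -XII, +IZI, +IIZ (any independent generating set of the same group is equally correct). Key observation: gates 8-11 undo each other exactly, leaving only the rest of the circuit to track.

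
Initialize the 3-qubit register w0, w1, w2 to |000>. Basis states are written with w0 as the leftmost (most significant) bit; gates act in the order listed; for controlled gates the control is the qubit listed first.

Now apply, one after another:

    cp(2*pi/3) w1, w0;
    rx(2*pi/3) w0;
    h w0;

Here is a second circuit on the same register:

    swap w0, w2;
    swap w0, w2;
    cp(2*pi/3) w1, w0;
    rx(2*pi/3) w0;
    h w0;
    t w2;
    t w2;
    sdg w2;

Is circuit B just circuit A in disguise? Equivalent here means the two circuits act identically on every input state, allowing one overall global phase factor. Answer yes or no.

Yes, they are equivalent — the unitaries differ by at most a global phase.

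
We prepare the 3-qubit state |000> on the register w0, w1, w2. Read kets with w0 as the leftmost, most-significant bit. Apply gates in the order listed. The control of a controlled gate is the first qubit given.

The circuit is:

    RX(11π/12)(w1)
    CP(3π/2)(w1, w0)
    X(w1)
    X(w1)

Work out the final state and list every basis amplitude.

The final amplitudes are -sqrt(6 - 3*sqrt(2))/4 + sqrt(sqrt(2) + 2)/4 on |000>, -I*sqrt(3*sqrt(2) + 6)/4 - I*sqrt(2 - sqrt(2))/4 on |010>, and 0 on every other basis state. Key observation: gates 3-4 undo each other exactly, leaving only the rest of the circuit to track.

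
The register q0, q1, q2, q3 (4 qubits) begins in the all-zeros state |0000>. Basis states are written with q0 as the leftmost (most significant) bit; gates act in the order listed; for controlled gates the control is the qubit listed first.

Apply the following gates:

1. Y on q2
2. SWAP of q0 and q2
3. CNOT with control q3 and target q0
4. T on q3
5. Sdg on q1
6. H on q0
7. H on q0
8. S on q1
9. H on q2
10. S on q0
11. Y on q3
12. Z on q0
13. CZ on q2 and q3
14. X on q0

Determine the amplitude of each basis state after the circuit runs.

The resulting statevector has amplitude sqrt(2)*I/2 on |0001>, -sqrt(2)*I/2 on |0011>, and 0 on every other basis state. Key observation: the block from step 5 through step 8 cancels to the identity and can be dropped.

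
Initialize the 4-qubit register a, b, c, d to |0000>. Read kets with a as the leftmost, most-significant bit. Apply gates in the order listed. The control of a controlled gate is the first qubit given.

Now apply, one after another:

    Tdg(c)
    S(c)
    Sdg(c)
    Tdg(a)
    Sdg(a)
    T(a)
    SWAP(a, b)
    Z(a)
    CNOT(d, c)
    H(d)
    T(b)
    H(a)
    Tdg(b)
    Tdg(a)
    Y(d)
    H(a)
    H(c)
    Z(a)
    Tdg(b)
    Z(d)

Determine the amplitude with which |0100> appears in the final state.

The amplitude on |0100> is 0. Key observation: steps 2-3 multiply out to the identity, so the circuit reduces to the remaining gates.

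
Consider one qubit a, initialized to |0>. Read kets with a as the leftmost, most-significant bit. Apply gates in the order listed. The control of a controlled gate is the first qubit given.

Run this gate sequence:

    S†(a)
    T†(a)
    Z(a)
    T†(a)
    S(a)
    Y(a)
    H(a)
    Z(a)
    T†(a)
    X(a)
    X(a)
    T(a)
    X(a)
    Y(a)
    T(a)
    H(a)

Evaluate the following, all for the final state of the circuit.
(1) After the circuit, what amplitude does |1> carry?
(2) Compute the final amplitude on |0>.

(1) |1> carries amplitude 1/2 + exp(I*pi/4)/2 in the final state.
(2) |0> carries amplitude 1/2 - exp(I*pi/4)/2 in the final state.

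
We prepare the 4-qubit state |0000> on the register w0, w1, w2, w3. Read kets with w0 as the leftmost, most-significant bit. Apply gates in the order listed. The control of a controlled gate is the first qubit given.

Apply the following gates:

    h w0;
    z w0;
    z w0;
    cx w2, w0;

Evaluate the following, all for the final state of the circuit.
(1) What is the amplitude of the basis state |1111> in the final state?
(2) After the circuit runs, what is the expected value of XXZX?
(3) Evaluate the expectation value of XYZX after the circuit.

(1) |1111> carries amplitude 0 in the final state.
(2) In the final state, XXZX has expectation 0.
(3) The expectation value of XYZX is 0.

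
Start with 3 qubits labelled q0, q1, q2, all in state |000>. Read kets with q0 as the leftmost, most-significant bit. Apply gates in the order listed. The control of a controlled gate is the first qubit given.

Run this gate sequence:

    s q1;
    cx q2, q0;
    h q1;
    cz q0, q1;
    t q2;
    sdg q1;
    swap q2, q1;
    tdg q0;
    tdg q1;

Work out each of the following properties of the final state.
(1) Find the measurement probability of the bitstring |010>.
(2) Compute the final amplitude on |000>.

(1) A full measurement returns |010> with probability 0.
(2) The final state's coefficient on |000> equals sqrt(2)/2.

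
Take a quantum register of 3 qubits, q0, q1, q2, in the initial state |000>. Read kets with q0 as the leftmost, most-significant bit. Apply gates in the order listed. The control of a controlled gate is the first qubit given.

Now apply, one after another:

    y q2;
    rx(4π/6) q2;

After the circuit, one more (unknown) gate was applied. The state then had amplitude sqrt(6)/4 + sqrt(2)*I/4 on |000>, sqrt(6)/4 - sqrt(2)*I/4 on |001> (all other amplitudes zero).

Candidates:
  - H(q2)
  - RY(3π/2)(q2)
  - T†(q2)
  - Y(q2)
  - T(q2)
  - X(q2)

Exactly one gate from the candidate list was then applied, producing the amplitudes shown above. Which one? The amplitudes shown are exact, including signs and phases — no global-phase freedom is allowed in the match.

The unique candidate consistent with the amplitudes is H(q2).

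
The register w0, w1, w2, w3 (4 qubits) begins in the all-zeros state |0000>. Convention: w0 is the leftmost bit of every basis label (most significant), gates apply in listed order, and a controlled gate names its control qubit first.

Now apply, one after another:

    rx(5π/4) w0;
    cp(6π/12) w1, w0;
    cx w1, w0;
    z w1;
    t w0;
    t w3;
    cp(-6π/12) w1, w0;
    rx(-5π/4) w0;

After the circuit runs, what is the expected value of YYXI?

The expectation value of YYXI is 0.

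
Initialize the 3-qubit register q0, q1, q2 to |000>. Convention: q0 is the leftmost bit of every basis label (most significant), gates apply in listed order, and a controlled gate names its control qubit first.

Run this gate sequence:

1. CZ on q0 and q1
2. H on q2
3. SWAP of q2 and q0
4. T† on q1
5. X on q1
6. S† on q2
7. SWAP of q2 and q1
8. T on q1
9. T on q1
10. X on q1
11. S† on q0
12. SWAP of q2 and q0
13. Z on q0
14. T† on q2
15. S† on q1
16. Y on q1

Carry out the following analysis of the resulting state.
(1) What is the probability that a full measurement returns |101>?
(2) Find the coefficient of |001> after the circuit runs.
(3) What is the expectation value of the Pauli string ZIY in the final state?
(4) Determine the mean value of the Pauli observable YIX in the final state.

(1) Outcome |101> occurs with probability 1/2.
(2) |001> carries amplitude 0 in the final state.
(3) The expectation value of ZIY is sqrt(2)/2.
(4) The observable YIX averages to 0.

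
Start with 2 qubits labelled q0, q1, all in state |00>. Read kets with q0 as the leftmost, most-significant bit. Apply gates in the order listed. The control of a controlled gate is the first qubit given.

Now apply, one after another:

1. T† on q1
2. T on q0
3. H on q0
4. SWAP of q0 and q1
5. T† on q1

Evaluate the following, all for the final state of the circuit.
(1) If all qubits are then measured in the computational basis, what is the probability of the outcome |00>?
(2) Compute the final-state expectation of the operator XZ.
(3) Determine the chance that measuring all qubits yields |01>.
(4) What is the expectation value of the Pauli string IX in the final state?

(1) A full measurement returns |00> with probability 1/2.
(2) The observable XZ averages to 0.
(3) A full measurement returns |01> with probability 1/2.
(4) The observable IX averages to sqrt(2)/2.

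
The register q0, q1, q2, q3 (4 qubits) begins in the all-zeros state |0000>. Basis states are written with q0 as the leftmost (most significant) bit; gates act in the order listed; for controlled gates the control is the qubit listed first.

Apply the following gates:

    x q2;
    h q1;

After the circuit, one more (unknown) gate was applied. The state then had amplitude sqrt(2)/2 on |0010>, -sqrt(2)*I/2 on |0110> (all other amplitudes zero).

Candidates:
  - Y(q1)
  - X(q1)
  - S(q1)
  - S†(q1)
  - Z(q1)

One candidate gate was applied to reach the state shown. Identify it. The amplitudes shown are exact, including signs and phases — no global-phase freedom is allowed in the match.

The applied gate was S†(q1).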